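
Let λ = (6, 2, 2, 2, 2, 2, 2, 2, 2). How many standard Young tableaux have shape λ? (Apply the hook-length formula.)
# SYT of shape (6, 2, 2, 2, 2, 2, 2, 2, 2) = 17587350

Hook-length formula: f^λ = n! / Π hook(c), product over all cells c of the Young diagram. For λ = (6, 2, 2, 2, 2, 2, 2, 2, 2), n = 22 boxes. Hook lengths by row (left-to-right, top-to-bottom): [14, 13, 4, 3, 2, 1]; [9, 8]; [8, 7]; [7, 6]; [6, 5]; [5, 4]; [4, 3]; [3, 2]; [2, 1]. Product of hooks = 63909612748800. So f^λ = 22! / 63909612748800 = 1124000727777607680000 / 63909612748800 = 17587350.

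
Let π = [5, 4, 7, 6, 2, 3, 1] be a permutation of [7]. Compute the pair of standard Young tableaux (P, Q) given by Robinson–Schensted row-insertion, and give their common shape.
P = [1, 3] / [2, 6] / [4, 7] / [5];  Q = [1, 3] / [2, 4] / [5, 6] / [7];  common shape = (2, 2, 2, 1)

Row-insert the values π_1, π_2, … into P one at a time, bumping the leftmost entry strictly greater than the inserted value down to the next row. The recording tableau Q records, in position (i, j), the step at which that cell was added to P.
  Insert 5 (step 1): P = [5];  Q = [1]
  Insert 4 (step 2): P = [4] / [5];  Q = [1] / [2]
  Insert 7 (step 3): P = [4, 7] / [5];  Q = [1, 3] / [2]
  Insert 6 (step 4): P = [4, 6] / [5, 7];  Q = [1, 3] / [2, 4]
  Insert 2 (step 5): P = [2, 6] / [4, 7] / [5];  Q = [1, 3] / [2, 4] / [5]
  Insert 3 (step 6): P = [2, 3] / [4, 6] / [5, 7];  Q = [1, 3] / [2, 4] / [5, 6]
  Insert 1 (step 7): P = [1, 3] / [2, 6] / [4, 7] / [5];  Q = [1, 3] / [2, 4] / [5, 6] / [7]
Final shape: (2, 2, 2, 1).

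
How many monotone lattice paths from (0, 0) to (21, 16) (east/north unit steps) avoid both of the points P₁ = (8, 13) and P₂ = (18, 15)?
Number of paths = 8666908350

Inclusion–exclusion. Total paths: C(37, 21) = 12875774670. Through P₁: C(21, 8)·C(16, 13) = 113954400. Through P₂: C(33, 18)·C(4, 3) = 4148633280. Since P₁ is strictly southwest of P₂, a monotone path through both must visit P₁ then P₂; paths through both = C(21, 8)·C(12, 10)·C(4, 3) = 53721360. Avoid both = 12875774670 − 113954400 − 4148633280 + 53721360 = 8666908350.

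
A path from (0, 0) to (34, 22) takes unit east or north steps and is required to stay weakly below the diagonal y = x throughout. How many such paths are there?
Number of paths = 795816335698020

By the reflection principle (André's argument), the number of monotone paths to (34, 22) with n ≤ m that never go above y = x is C(56, 34) − C(56, 35) = 2142582442263900 − 1346766106565880 = 795816335698020.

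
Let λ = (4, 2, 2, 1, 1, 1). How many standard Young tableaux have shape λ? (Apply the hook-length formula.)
# SYT of shape (4, 2, 2, 1, 1, 1) = 1232

Hook-length formula: f^λ = n! / Π hook(c), product over all cells c of the Young diagram. For λ = (4, 2, 2, 1, 1, 1), n = 11 boxes. Hook lengths by row (left-to-right, top-to-bottom): [9, 5, 2, 1]; [6, 2]; [5, 1]; [3]; [2]; [1]. Product of hooks = 32400. So f^λ = 11! / 32400 = 39916800 / 32400 = 1232.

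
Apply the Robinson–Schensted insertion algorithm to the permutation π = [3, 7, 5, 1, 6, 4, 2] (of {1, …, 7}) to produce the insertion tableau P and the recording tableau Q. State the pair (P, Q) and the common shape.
P = [1, 2, 6] / [3, 4] / [5] / [7];  Q = [1, 2, 5] / [3, 6] / [4] / [7];  common shape = (3, 2, 1, 1)

Row-insert the values π_1, π_2, … into P one at a time, bumping the leftmost entry strictly greater than the inserted value down to the next row. The recording tableau Q records, in position (i, j), the step at which that cell was added to P.
  Insert 3 (step 1): P = [3];  Q = [1]
  Insert 7 (step 2): P = [3, 7];  Q = [1, 2]
  Insert 5 (step 3): P = [3, 5] / [7];  Q = [1, 2] / [3]
  Insert 1 (step 4): P = [1, 5] / [3] / [7];  Q = [1, 2] / [3] / [4]
  Insert 6 (step 5): P = [1, 5, 6] / [3] / [7];  Q = [1, 2, 5] / [3] / [4]
  Insert 4 (step 6): P = [1, 4, 6] / [3, 5] / [7];  Q = [1, 2, 5] / [3, 6] / [4]
  Insert 2 (step 7): P = [1, 2, 6] / [3, 4] / [5] / [7];  Q = [1, 2, 5] / [3, 6] / [4] / [7]
Final shape: (3, 2, 1, 1).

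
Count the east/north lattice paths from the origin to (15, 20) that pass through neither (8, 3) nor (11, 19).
Number of paths = 2918498925

Inclusion–exclusion. Total paths: C(35, 15) = 3247943160. Through P₁: C(11, 8)·C(24, 7) = 57107160. Through P₂: C(30, 11)·C(5, 4) = 273136500. Since P₁ is strictly southwest of P₂, a monotone path through both must visit P₁ then P₂; paths through both = C(11, 8)·C(19, 3)·C(5, 4) = 799425. Avoid both = 3247943160 − 57107160 − 273136500 + 799425 = 2918498925.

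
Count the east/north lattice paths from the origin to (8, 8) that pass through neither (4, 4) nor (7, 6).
Number of paths = 4922

Inclusion–exclusion. Total paths: C(16, 8) = 12870. Through P₁: C(8, 4)·C(8, 4) = 4900. Through P₂: C(13, 7)·C(3, 1) = 5148. Since P₁ is strictly southwest of P₂, a monotone path through both must visit P₁ then P₂; paths through both = C(8, 4)·C(5, 3)·C(3, 1) = 2100. Avoid both = 12870 − 4900 − 5148 + 2100 = 4922.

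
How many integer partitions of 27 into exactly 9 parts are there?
p(27, 9 parts) = 318

Partitions of n into exactly k parts are in bijection with partitions of n − k into at most k parts (subtract 1 from each part). So p(27, exactly 9) = p(18, parts ≤ 9). Computing via the recurrence p(m, j) = p(m, j−1) + p(m−j, j) gives 318.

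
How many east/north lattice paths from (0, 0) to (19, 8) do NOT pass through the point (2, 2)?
Number of paths = 1614393

Total paths from (0, 0) to (19, 8): C(27, 19) = 2220075. Paths through (2, 2): (paths (0, 0) → (2, 2)) × (paths (2, 2) → (19, 8)) = C(4, 2) · C(23, 17) = 6 · 100947 = 605682. Avoidance count = 2220075 − 605682 = 1614393.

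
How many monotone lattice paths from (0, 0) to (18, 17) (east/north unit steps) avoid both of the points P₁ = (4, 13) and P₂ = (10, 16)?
Number of paths = 4484278515

Inclusion–exclusion. Total paths: C(35, 18) = 4537567650. Through P₁: C(17, 4)·C(18, 14) = 7282800. Through P₂: C(26, 10)·C(9, 8) = 47805615. Since P₁ is strictly southwest of P₂, a monotone path through both must visit P₁ then P₂; paths through both = C(17, 4)·C(9, 6)·C(9, 8) = 1799280. Avoid both = 4537567650 − 7282800 − 47805615 + 1799280 = 4484278515.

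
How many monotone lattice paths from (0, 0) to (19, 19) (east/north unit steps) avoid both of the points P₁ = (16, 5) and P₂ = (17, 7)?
Number of paths = 35305486293

Inclusion–exclusion. Total paths: C(38, 19) = 35345263800. Through P₁: C(21, 16)·C(17, 3) = 13837320. Through P₂: C(24, 17)·C(14, 2) = 31495464. Since P₁ is strictly southwest of P₂, a monotone path through both must visit P₁ then P₂; paths through both = C(21, 16)·C(3, 1)·C(14, 2) = 5555277. Avoid both = 35345263800 − 13837320 − 31495464 + 5555277 = 35305486293.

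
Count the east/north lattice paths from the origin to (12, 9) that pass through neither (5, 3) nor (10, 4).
Number of paths = 183869

Inclusion–exclusion. Total paths: C(21, 12) = 293930. Through P₁: C(8, 5)·C(13, 7) = 96096. Through P₂: C(14, 10)·C(7, 2) = 21021. Since P₁ is strictly southwest of P₂, a monotone path through both must visit P₁ then P₂; paths through both = C(8, 5)·C(6, 5)·C(7, 2) = 7056. Avoid both = 293930 − 96096 − 21021 + 7056 = 183869.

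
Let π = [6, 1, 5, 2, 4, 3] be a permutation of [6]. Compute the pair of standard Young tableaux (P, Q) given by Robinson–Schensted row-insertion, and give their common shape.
P = [1, 2, 3] / [4] / [5] / [6];  Q = [1, 3, 5] / [2] / [4] / [6];  common shape = (3, 1, 1, 1)

Row-insert the values π_1, π_2, … into P one at a time, bumping the leftmost entry strictly greater than the inserted value down to the next row. The recording tableau Q records, in position (i, j), the step at which that cell was added to P.
  Insert 6 (step 1): P = [6];  Q = [1]
  Insert 1 (step 2): P = [1] / [6];  Q = [1] / [2]
  Insert 5 (step 3): P = [1, 5] / [6];  Q = [1, 3] / [2]
  Insert 2 (step 4): P = [1, 2] / [5] / [6];  Q = [1, 3] / [2] / [4]
  Insert 4 (step 5): P = [1, 2, 4] / [5] / [6];  Q = [1, 3, 5] / [2] / [4]
  Insert 3 (step 6): P = [1, 2, 3] / [4] / [5] / [6];  Q = [1, 3, 5] / [2] / [4] / [6]
Final shape: (3, 1, 1, 1).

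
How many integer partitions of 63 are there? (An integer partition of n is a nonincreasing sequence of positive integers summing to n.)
p(63) = 1505499

Compute p(n) via the recurrence p(n, m) = p(n, m−1) + p(n−m, m), where p(n, m) counts partitions of n with all parts ≤ m and p(n) = p(n, n). The base cases are p(0, m) = 1 and p(n, 0) = 0 for n > 0. Filling the table yields p(63) = 1505499. (Euler's pentagonal recurrence is an alternative.)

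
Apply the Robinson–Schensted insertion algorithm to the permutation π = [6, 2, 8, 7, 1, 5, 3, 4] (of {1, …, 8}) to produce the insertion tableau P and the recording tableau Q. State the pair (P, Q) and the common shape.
P = [1, 3, 4] / [2, 5] / [6, 7] / [8];  Q = [1, 3, 8] / [2, 4] / [5, 6] / [7];  common shape = (3, 2, 2, 1)

Row-insert the values π_1, π_2, … into P one at a time, bumping the leftmost entry strictly greater than the inserted value down to the next row. The recording tableau Q records, in position (i, j), the step at which that cell was added to P.
  Insert 6 (step 1): P = [6];  Q = [1]
  Insert 2 (step 2): P = [2] / [6];  Q = [1] / [2]
  Insert 8 (step 3): P = [2, 8] / [6];  Q = [1, 3] / [2]
  Insert 7 (step 4): P = [2, 7] / [6, 8];  Q = [1, 3] / [2, 4]
  Insert 1 (step 5): P = [1, 7] / [2, 8] / [6];  Q = [1, 3] / [2, 4] / [5]
  Insert 5 (step 6): P = [1, 5] / [2, 7] / [6, 8];  Q = [1, 3] / [2, 4] / [5, 6]
  Insert 3 (step 7): P = [1, 3] / [2, 5] / [6, 7] / [8];  Q = [1, 3] / [2, 4] / [5, 6] / [7]
  Insert 4 (step 8): P = [1, 3, 4] / [2, 5] / [6, 7] / [8];  Q = [1, 3, 8] / [2, 4] / [5, 6] / [7]
Final shape: (3, 2, 2, 1).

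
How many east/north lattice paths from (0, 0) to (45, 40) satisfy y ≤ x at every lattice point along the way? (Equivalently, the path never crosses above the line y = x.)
Number of paths = 376477813320517355883660

By the reflection principle (André's argument), the number of monotone paths to (45, 40) with n ≤ m that never go above y = x is C(85, 45) − C(85, 46) = 2886329902123966395108060 − 2509852088803449039224400 = 376477813320517355883660.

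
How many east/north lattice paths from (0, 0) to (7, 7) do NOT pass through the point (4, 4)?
Number of paths = 2032

Total paths from (0, 0) to (7, 7): C(14, 7) = 3432. Paths through (4, 4): (paths (0, 0) → (4, 4)) × (paths (4, 4) → (7, 7)) = C(8, 4) · C(6, 3) = 70 · 20 = 1400. Avoidance count = 3432 − 1400 = 2032.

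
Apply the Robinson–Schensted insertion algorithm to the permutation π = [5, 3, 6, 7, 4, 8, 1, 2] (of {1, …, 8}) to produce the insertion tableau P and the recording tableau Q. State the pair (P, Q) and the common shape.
P = [1, 2, 7, 8] / [3, 4] / [5, 6];  Q = [1, 3, 4, 6] / [2, 5] / [7, 8];  common shape = (4, 2, 2)

Row-insert the values π_1, π_2, … into P one at a time, bumping the leftmost entry strictly greater than the inserted value down to the next row. The recording tableau Q records, in position (i, j), the step at which that cell was added to P.
  Insert 5 (step 1): P = [5];  Q = [1]
  Insert 3 (step 2): P = [3] / [5];  Q = [1] / [2]
  Insert 6 (step 3): P = [3, 6] / [5];  Q = [1, 3] / [2]
  Insert 7 (step 4): P = [3, 6, 7] / [5];  Q = [1, 3, 4] / [2]
  Insert 4 (step 5): P = [3, 4, 7] / [5, 6];  Q = [1, 3, 4] / [2, 5]
  Insert 8 (step 6): P = [3, 4, 7, 8] / [5, 6];  Q = [1, 3, 4, 6] / [2, 5]
  Insert 1 (step 7): P = [1, 4, 7, 8] / [3, 6] / [5];  Q = [1, 3, 4, 6] / [2, 5] / [7]
  Insert 2 (step 8): P = [1, 2, 7, 8] / [3, 4] / [5, 6];  Q = [1, 3, 4, 6] / [2, 5] / [7, 8]
Final shape: (4, 2, 2).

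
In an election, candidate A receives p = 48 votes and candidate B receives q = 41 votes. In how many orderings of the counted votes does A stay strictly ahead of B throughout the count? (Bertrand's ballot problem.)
Strict-lead orderings = 3126537204395671682632170

Total orderings of the 89 votes with 48 for A: C(89, 48) = 39751687313030682822037590. By the Bertrand ballot formula (Cycle Lemma / reflection principle), the number of orderings in which A is strictly ahead of B throughout is (p − q)/(p + q) · C(p + q, p) = (48 − 41)/(48 + 41) · 39751687313030682822037590 = 3126537204395671682632170.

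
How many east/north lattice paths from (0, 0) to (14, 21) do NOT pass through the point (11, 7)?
Number of paths = 2298319080

Total paths from (0, 0) to (14, 21): C(35, 14) = 2319959400. Paths through (11, 7): (paths (0, 0) → (11, 7)) × (paths (11, 7) → (14, 21)) = C(18, 11) · C(17, 3) = 31824 · 680 = 21640320. Avoidance count = 2319959400 − 21640320 = 2298319080.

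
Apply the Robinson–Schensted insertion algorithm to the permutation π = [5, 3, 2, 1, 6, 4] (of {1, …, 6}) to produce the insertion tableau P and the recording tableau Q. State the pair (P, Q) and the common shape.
P = [1, 4] / [2, 6] / [3] / [5];  Q = [1, 5] / [2, 6] / [3] / [4];  common shape = (2, 2, 1, 1)

Row-insert the values π_1, π_2, … into P one at a time, bumping the leftmost entry strictly greater than the inserted value down to the next row. The recording tableau Q records, in position (i, j), the step at which that cell was added to P.
  Insert 5 (step 1): P = [5];  Q = [1]
  Insert 3 (step 2): P = [3] / [5];  Q = [1] / [2]
  Insert 2 (step 3): P = [2] / [3] / [5];  Q = [1] / [2] / [3]
  Insert 1 (step 4): P = [1] / [2] / [3] / [5];  Q = [1] / [2] / [3] / [4]
  Insert 6 (step 5): P = [1, 6] / [2] / [3] / [5];  Q = [1, 5] / [2] / [3] / [4]
  Insert 4 (step 6): P = [1, 4] / [2, 6] / [3] / [5];  Q = [1, 5] / [2, 6] / [3] / [4]
Final shape: (2, 2, 1, 1).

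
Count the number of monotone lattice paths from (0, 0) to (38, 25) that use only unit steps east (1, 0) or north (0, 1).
Number of paths = 244382877832924467

A monotone lattice path from (0, 0) to (38, 25) consists of 38 east steps and 25 north steps in some order, so it is determined by which 38 of the 63 steps are east. The count is C(63, 38) = 244382877832924467.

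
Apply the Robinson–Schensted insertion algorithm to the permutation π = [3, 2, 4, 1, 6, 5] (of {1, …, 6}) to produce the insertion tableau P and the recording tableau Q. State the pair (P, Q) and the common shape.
P = [1, 4, 5] / [2, 6] / [3];  Q = [1, 3, 5] / [2, 6] / [4];  common shape = (3, 2, 1)

Row-insert the values π_1, π_2, … into P one at a time, bumping the leftmost entry strictly greater than the inserted value down to the next row. The recording tableau Q records, in position (i, j), the step at which that cell was added to P.
  Insert 3 (step 1): P = [3];  Q = [1]
  Insert 2 (step 2): P = [2] / [3];  Q = [1] / [2]
  Insert 4 (step 3): P = [2, 4] / [3];  Q = [1, 3] / [2]
  Insert 1 (step 4): P = [1, 4] / [2] / [3];  Q = [1, 3] / [2] / [4]
  Insert 6 (step 5): P = [1, 4, 6] / [2] / [3];  Q = [1, 3, 5] / [2] / [4]
  Insert 5 (step 6): P = [1, 4, 5] / [2, 6] / [3];  Q = [1, 3, 5] / [2, 6] / [4]
Final shape: (3, 2, 1).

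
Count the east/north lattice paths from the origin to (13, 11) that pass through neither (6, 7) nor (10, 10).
Number of paths = 1431080

Inclusion–exclusion. Total paths: C(24, 13) = 2496144. Through P₁: C(13, 6)·C(11, 7) = 566280. Through P₂: C(20, 10)·C(4, 3) = 739024. Since P₁ is strictly southwest of P₂, a monotone path through both must visit P₁ then P₂; paths through both = C(13, 6)·C(7, 4)·C(4, 3) = 240240. Avoid both = 2496144 − 566280 − 739024 + 240240 = 1431080.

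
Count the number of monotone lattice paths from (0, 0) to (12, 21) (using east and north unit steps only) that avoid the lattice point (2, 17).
Number of paths = 354646149

Total paths from (0, 0) to (12, 21): C(33, 12) = 354817320. Paths through (2, 17): (paths (0, 0) → (2, 17)) × (paths (2, 17) → (12, 21)) = C(19, 2) · C(14, 10) = 171 · 1001 = 171171. Avoidance count = 354817320 − 171171 = 354646149.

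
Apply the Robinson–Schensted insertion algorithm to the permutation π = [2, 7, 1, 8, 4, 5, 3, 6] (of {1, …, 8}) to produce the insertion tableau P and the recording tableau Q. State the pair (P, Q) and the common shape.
P = [1, 3, 5, 6] / [2, 4, 8] / [7];  Q = [1, 2, 4, 8] / [3, 5, 6] / [7];  common shape = (4, 3, 1)

Row-insert the values π_1, π_2, … into P one at a time, bumping the leftmost entry strictly greater than the inserted value down to the next row. The recording tableau Q records, in position (i, j), the step at which that cell was added to P.
  Insert 2 (step 1): P = [2];  Q = [1]
  Insert 7 (step 2): P = [2, 7];  Q = [1, 2]
  Insert 1 (step 3): P = [1, 7] / [2];  Q = [1, 2] / [3]
  Insert 8 (step 4): P = [1, 7, 8] / [2];  Q = [1, 2, 4] / [3]
  Insert 4 (step 5): P = [1, 4, 8] / [2, 7];  Q = [1, 2, 4] / [3, 5]
  Insert 5 (step 6): P = [1, 4, 5] / [2, 7, 8];  Q = [1, 2, 4] / [3, 5, 6]
  Insert 3 (step 7): P = [1, 3, 5] / [2, 4, 8] / [7];  Q = [1, 2, 4] / [3, 5, 6] / [7]
  Insert 6 (step 8): P = [1, 3, 5, 6] / [2, 4, 8] / [7];  Q = [1, 2, 4, 8] / [3, 5, 6] / [7]
Final shape: (4, 3, 1).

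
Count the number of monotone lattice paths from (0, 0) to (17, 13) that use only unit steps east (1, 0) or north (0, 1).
Number of paths = 119759850

A monotone lattice path from (0, 0) to (17, 13) consists of 17 east steps and 13 north steps in some order, so it is determined by which 17 of the 30 steps are east. The count is C(30, 17) = 119759850.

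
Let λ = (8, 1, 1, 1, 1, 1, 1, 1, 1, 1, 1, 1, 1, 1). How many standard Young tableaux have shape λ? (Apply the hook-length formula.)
# SYT of shape (8, 1, 1, 1, 1, 1, 1, 1, 1, 1, 1, 1, 1, 1) = 77520

Hook-length formula: f^λ = n! / Π hook(c), product over all cells c of the Young diagram. For λ = (8, 1, 1, 1, 1, 1, 1, 1, 1, 1, 1, 1, 1, 1), n = 21 boxes. Hook lengths by row (left-to-right, top-to-bottom): [21, 7, 6, 5, 4, 3, 2, 1]; [13]; [12]; [11]; [10]; [9]; [8]; [7]; [6]; [5]; [4]; [3]; [2]; [1]. Product of hooks = 659067881472000. So f^λ = 21! / 659067881472000 = 51090942171709440000 / 659067881472000 = 77520.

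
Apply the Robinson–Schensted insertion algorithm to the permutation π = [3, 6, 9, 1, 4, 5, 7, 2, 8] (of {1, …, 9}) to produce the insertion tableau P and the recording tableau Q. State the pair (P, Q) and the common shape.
P = [1, 2, 5, 7, 8] / [3, 4, 9] / [6];  Q = [1, 2, 3, 7, 9] / [4, 5, 6] / [8];  common shape = (5, 3, 1)

Row-insert the values π_1, π_2, … into P one at a time, bumping the leftmost entry strictly greater than the inserted value down to the next row. The recording tableau Q records, in position (i, j), the step at which that cell was added to P.
  Insert 3 (step 1): P = [3];  Q = [1]
  Insert 6 (step 2): P = [3, 6];  Q = [1, 2]
  Insert 9 (step 3): P = [3, 6, 9];  Q = [1, 2, 3]
  Insert 1 (step 4): P = [1, 6, 9] / [3];  Q = [1, 2, 3] / [4]
  Insert 4 (step 5): P = [1, 4, 9] / [3, 6];  Q = [1, 2, 3] / [4, 5]
  Insert 5 (step 6): P = [1, 4, 5] / [3, 6, 9];  Q = [1, 2, 3] / [4, 5, 6]
  Insert 7 (step 7): P = [1, 4, 5, 7] / [3, 6, 9];  Q = [1, 2, 3, 7] / [4, 5, 6]
  Insert 2 (step 8): P = [1, 2, 5, 7] / [3, 4, 9] / [6];  Q = [1, 2, 3, 7] / [4, 5, 6] / [8]
  Insert 8 (step 9): P = [1, 2, 5, 7, 8] / [3, 4, 9] / [6];  Q = [1, 2, 3, 7, 9] / [4, 5, 6] / [8]
Final shape: (5, 3, 1).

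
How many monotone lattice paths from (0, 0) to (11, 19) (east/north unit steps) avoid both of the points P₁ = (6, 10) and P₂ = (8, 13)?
Number of paths = 28228844

Inclusion–exclusion. Total paths: C(30, 11) = 54627300. Through P₁: C(16, 6)·C(14, 5) = 16032016. Through P₂: C(21, 8)·C(9, 3) = 17093160. Since P₁ is strictly southwest of P₂, a monotone path through both must visit P₁ then P₂; paths through both = C(16, 6)·C(5, 2)·C(9, 3) = 6726720. Avoid both = 54627300 − 16032016 − 17093160 + 6726720 = 28228844.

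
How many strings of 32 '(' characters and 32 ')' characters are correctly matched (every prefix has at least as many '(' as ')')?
C_32 = 55534064877048198

These balanced parentheses are counted by the Catalan number C_n = (1/(n + 1)) · C(2n, n). For n = 32: C_32 = (1/33) · C(64, 32) = 1832624140942590534/33 = 55534064877048198.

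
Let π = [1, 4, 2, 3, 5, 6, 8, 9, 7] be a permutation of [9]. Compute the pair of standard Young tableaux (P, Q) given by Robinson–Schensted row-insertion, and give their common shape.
P = [1, 2, 3, 5, 6, 7, 9] / [4, 8];  Q = [1, 2, 4, 5, 6, 7, 8] / [3, 9];  common shape = (7, 2)

Row-insert the values π_1, π_2, … into P one at a time, bumping the leftmost entry strictly greater than the inserted value down to the next row. The recording tableau Q records, in position (i, j), the step at which that cell was added to P.
  Insert 1 (step 1): P = [1];  Q = [1]
  Insert 4 (step 2): P = [1, 4];  Q = [1, 2]
  Insert 2 (step 3): P = [1, 2] / [4];  Q = [1, 2] / [3]
  Insert 3 (step 4): P = [1, 2, 3] / [4];  Q = [1, 2, 4] / [3]
  Insert 5 (step 5): P = [1, 2, 3, 5] / [4];  Q = [1, 2, 4, 5] / [3]
  Insert 6 (step 6): P = [1, 2, 3, 5, 6] / [4];  Q = [1, 2, 4, 5, 6] / [3]
  Insert 8 (step 7): P = [1, 2, 3, 5, 6, 8] / [4];  Q = [1, 2, 4, 5, 6, 7] / [3]
  Insert 9 (step 8): P = [1, 2, 3, 5, 6, 8, 9] / [4];  Q = [1, 2, 4, 5, 6, 7, 8] / [3]
  Insert 7 (step 9): P = [1, 2, 3, 5, 6, 7, 9] / [4, 8];  Q = [1, 2, 4, 5, 6, 7, 8] / [3, 9]
Final shape: (7, 2).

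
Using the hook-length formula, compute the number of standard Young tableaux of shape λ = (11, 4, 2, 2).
# SYT of shape (11, 4, 2, 2) = 2046528

Hook-length formula: f^λ = n! / Π hook(c), product over all cells c of the Young diagram. For λ = (11, 4, 2, 2), n = 19 boxes. Hook lengths by row (left-to-right, top-to-bottom): [14, 13, 10, 9, 7, 6, 5, 4, 3, 2, 1]; [6, 5, 2, 1]; [3, 2]; [2, 1]. Product of hooks = 59439744000. So f^λ = 19! / 59439744000 = 121645100408832000 / 59439744000 = 2046528.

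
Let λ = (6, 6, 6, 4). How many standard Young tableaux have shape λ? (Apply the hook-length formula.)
# SYT of shape (6, 6, 6, 4) = 76211850

Hook-length formula: f^λ = n! / Π hook(c), product over all cells c of the Young diagram. For λ = (6, 6, 6, 4), n = 22 boxes. Hook lengths by row (left-to-right, top-to-bottom): [9, 8, 7, 6, 4, 3]; [8, 7, 6, 5, 3, 2]; [7, 6, 5, 4, 2, 1]; [4, 3, 2, 1]. Product of hooks = 14748372172800. So f^λ = 22! / 14748372172800 = 1124000727777607680000 / 14748372172800 = 76211850.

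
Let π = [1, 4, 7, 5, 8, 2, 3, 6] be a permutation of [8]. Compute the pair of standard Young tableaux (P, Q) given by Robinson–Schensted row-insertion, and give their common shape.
P = [1, 2, 3, 6] / [4, 5, 8] / [7];  Q = [1, 2, 3, 5] / [4, 7, 8] / [6];  common shape = (4, 3, 1)

Row-insert the values π_1, π_2, … into P one at a time, bumping the leftmost entry strictly greater than the inserted value down to the next row. The recording tableau Q records, in position (i, j), the step at which that cell was added to P.
  Insert 1 (step 1): P = [1];  Q = [1]
  Insert 4 (step 2): P = [1, 4];  Q = [1, 2]
  Insert 7 (step 3): P = [1, 4, 7];  Q = [1, 2, 3]
  Insert 5 (step 4): P = [1, 4, 5] / [7];  Q = [1, 2, 3] / [4]
  Insert 8 (step 5): P = [1, 4, 5, 8] / [7];  Q = [1, 2, 3, 5] / [4]
  Insert 2 (step 6): P = [1, 2, 5, 8] / [4] / [7];  Q = [1, 2, 3, 5] / [4] / [6]
  Insert 3 (step 7): P = [1, 2, 3, 8] / [4, 5] / [7];  Q = [1, 2, 3, 5] / [4, 7] / [6]
  Insert 6 (step 8): P = [1, 2, 3, 6] / [4, 5, 8] / [7];  Q = [1, 2, 3, 5] / [4, 7, 8] / [6]
Final shape: (4, 3, 1).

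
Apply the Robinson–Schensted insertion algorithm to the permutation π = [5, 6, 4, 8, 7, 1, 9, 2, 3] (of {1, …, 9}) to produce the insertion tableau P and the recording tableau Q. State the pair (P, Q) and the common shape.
P = [1, 2, 3, 9] / [4, 6, 7] / [5, 8];  Q = [1, 2, 4, 7] / [3, 5, 9] / [6, 8];  common shape = (4, 3, 2)

Row-insert the values π_1, π_2, … into P one at a time, bumping the leftmost entry strictly greater than the inserted value down to the next row. The recording tableau Q records, in position (i, j), the step at which that cell was added to P.
  Insert 5 (step 1): P = [5];  Q = [1]
  Insert 6 (step 2): P = [5, 6];  Q = [1, 2]
  Insert 4 (step 3): P = [4, 6] / [5];  Q = [1, 2] / [3]
  Insert 8 (step 4): P = [4, 6, 8] / [5];  Q = [1, 2, 4] / [3]
  Insert 7 (step 5): P = [4, 6, 7] / [5, 8];  Q = [1, 2, 4] / [3, 5]
  Insert 1 (step 6): P = [1, 6, 7] / [4, 8] / [5];  Q = [1, 2, 4] / [3, 5] / [6]
  Insert 9 (step 7): P = [1, 6, 7, 9] / [4, 8] / [5];  Q = [1, 2, 4, 7] / [3, 5] / [6]
  Insert 2 (step 8): P = [1, 2, 7, 9] / [4, 6] / [5, 8];  Q = [1, 2, 4, 7] / [3, 5] / [6, 8]
  Insert 3 (step 9): P = [1, 2, 3, 9] / [4, 6, 7] / [5, 8];  Q = [1, 2, 4, 7] / [3, 5, 9] / [6, 8]
Final shape: (4, 3, 2).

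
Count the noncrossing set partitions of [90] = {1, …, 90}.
C_90 = 1000134600800354781929399250536541864362461089950800

These noncrossing partitions are counted by the Catalan number C_n = (1/(n + 1)) · C(2n, n). For n = 90: C_90 = (1/91) · C(180, 90) = 91012248672832285155575331798825309656983959185522800/91 = 1000134600800354781929399250536541864362461089950800.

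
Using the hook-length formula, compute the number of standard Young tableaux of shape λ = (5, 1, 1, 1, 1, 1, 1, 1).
# SYT of shape (5, 1, 1, 1, 1, 1, 1, 1) = 330

Hook-length formula: f^λ = n! / Π hook(c), product over all cells c of the Young diagram. For λ = (5, 1, 1, 1, 1, 1, 1, 1), n = 12 boxes. Hook lengths by row (left-to-right, top-to-bottom): [12, 4, 3, 2, 1]; [7]; [6]; [5]; [4]; [3]; [2]; [1]. Product of hooks = 1451520. So f^λ = 12! / 1451520 = 479001600 / 1451520 = 330.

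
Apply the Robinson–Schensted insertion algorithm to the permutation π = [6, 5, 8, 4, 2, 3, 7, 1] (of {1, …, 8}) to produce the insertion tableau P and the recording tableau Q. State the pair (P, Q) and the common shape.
P = [1, 3, 7] / [2, 8] / [4] / [5] / [6];  Q = [1, 3, 7] / [2, 6] / [4] / [5] / [8];  common shape = (3, 2, 1, 1, 1)

Row-insert the values π_1, π_2, … into P one at a time, bumping the leftmost entry strictly greater than the inserted value down to the next row. The recording tableau Q records, in position (i, j), the step at which that cell was added to P.
  Insert 6 (step 1): P = [6];  Q = [1]
  Insert 5 (step 2): P = [5] / [6];  Q = [1] / [2]
  Insert 8 (step 3): P = [5, 8] / [6];  Q = [1, 3] / [2]
  Insert 4 (step 4): P = [4, 8] / [5] / [6];  Q = [1, 3] / [2] / [4]
  Insert 2 (step 5): P = [2, 8] / [4] / [5] / [6];  Q = [1, 3] / [2] / [4] / [5]
  Insert 3 (step 6): P = [2, 3] / [4, 8] / [5] / [6];  Q = [1, 3] / [2, 6] / [4] / [5]
  Insert 7 (step 7): P = [2, 3, 7] / [4, 8] / [5] / [6];  Q = [1, 3, 7] / [2, 6] / [4] / [5]
  Insert 1 (step 8): P = [1, 3, 7] / [2, 8] / [4] / [5] / [6];  Q = [1, 3, 7] / [2, 6] / [4] / [5] / [8]
Final shape: (3, 2, 1, 1, 1).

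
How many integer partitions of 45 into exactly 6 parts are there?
p(45, 6 parts) = 3331

Partitions of n into exactly k parts are in bijection with partitions of n − k into at most k parts (subtract 1 from each part). So p(45, exactly 6) = p(39, parts ≤ 6). Computing via the recurrence p(m, j) = p(m, j−1) + p(m−j, j) gives 3331.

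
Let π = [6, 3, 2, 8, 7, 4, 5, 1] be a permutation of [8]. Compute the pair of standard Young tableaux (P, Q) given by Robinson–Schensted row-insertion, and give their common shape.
P = [1, 4, 5] / [2, 7] / [3, 8] / [6];  Q = [1, 4, 7] / [2, 5] / [3, 6] / [8];  common shape = (3, 2, 2, 1)

Row-insert the values π_1, π_2, … into P one at a time, bumping the leftmost entry strictly greater than the inserted value down to the next row. The recording tableau Q records, in position (i, j), the step at which that cell was added to P.
  Insert 6 (step 1): P = [6];  Q = [1]
  Insert 3 (step 2): P = [3] / [6];  Q = [1] / [2]
  Insert 2 (step 3): P = [2] / [3] / [6];  Q = [1] / [2] / [3]
  Insert 8 (step 4): P = [2, 8] / [3] / [6];  Q = [1, 4] / [2] / [3]
  Insert 7 (step 5): P = [2, 7] / [3, 8] / [6];  Q = [1, 4] / [2, 5] / [3]
  Insert 4 (step 6): P = [2, 4] / [3, 7] / [6, 8];  Q = [1, 4] / [2, 5] / [3, 6]
  Insert 5 (step 7): P = [2, 4, 5] / [3, 7] / [6, 8];  Q = [1, 4, 7] / [2, 5] / [3, 6]
  Insert 1 (step 8): P = [1, 4, 5] / [2, 7] / [3, 8] / [6];  Q = [1, 4, 7] / [2, 5] / [3, 6] / [8]
Final shape: (3, 2, 2, 1).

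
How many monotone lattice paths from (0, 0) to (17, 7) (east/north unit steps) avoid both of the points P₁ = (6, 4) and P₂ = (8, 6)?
Number of paths = 252234

Inclusion–exclusion. Total paths: C(24, 17) = 346104. Through P₁: C(10, 6)·C(14, 11) = 76440. Through P₂: C(14, 8)·C(10, 9) = 30030. Since P₁ is strictly southwest of P₂, a monotone path through both must visit P₁ then P₂; paths through both = C(10, 6)·C(4, 2)·C(10, 9) = 12600. Avoid both = 346104 − 76440 − 30030 + 12600 = 252234.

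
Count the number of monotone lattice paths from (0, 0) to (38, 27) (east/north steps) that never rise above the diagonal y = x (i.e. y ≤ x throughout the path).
Number of paths = 445598409723850880

By the reflection principle (André's argument), the number of monotone paths to (38, 27) with n ≤ m that never go above y = x is C(65, 38) − C(65, 39) = 1448194831602515360 − 1002596421878664480 = 445598409723850880.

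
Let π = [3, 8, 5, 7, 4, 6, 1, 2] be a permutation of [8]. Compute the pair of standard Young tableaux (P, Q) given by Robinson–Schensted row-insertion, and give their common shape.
P = [1, 2, 6] / [3, 4] / [5, 7] / [8];  Q = [1, 2, 4] / [3, 6] / [5, 8] / [7];  common shape = (3, 2, 2, 1)

Row-insert the values π_1, π_2, … into P one at a time, bumping the leftmost entry strictly greater than the inserted value down to the next row. The recording tableau Q records, in position (i, j), the step at which that cell was added to P.
  Insert 3 (step 1): P = [3];  Q = [1]
  Insert 8 (step 2): P = [3, 8];  Q = [1, 2]
  Insert 5 (step 3): P = [3, 5] / [8];  Q = [1, 2] / [3]
  Insert 7 (step 4): P = [3, 5, 7] / [8];  Q = [1, 2, 4] / [3]
  Insert 4 (step 5): P = [3, 4, 7] / [5] / [8];  Q = [1, 2, 4] / [3] / [5]
  Insert 6 (step 6): P = [3, 4, 6] / [5, 7] / [8];  Q = [1, 2, 4] / [3, 6] / [5]
  Insert 1 (step 7): P = [1, 4, 6] / [3, 7] / [5] / [8];  Q = [1, 2, 4] / [3, 6] / [5] / [7]
  Insert 2 (step 8): P = [1, 2, 6] / [3, 4] / [5, 7] / [8];  Q = [1, 2, 4] / [3, 6] / [5, 8] / [7]
Final shape: (3, 2, 2, 1).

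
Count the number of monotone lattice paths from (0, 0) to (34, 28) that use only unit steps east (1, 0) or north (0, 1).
Number of paths = 349615716557887465

A monotone lattice path from (0, 0) to (34, 28) consists of 34 east steps and 28 north steps in some order, so it is determined by which 34 of the 62 steps are east. The count is C(62, 34) = 349615716557887465.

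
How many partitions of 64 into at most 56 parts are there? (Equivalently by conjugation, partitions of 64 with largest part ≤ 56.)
p(64, parts ≤ 56) = 1741585

Use the recurrence p(n, m) = p(n, m−1) + p(n−m, m): either the largest part is < m (count p(n, m−1)) or the largest part is exactly m (remove one copy of m, count p(n−m, m)). With p(0, ·) = 1 this gives p(64, parts ≤ 56) = 1741585. (By conjugating Young diagrams, this also counts partitions of 64 into at most 56 parts.)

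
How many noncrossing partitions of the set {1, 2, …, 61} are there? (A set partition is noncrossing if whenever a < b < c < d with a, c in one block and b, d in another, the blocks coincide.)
C_61 = 6182127958584855650487080847216336

These noncrossing partitions are counted by the Catalan number C_n = (1/(n + 1)) · C(2n, n). For n = 61: C_61 = (1/62) · C(122, 61) = 383291933432261050330199012527412832/62 = 6182127958584855650487080847216336.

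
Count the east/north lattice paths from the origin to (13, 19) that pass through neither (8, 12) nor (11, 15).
Number of paths = 169503960

Inclusion–exclusion. Total paths: C(32, 13) = 347373600. Through P₁: C(20, 8)·C(12, 5) = 99768240. Through P₂: C(26, 11)·C(6, 2) = 115892400. Since P₁ is strictly southwest of P₂, a monotone path through both must visit P₁ then P₂; paths through both = C(20, 8)·C(6, 3)·C(6, 2) = 37791000. Avoid both = 347373600 − 99768240 − 115892400 + 37791000 = 169503960.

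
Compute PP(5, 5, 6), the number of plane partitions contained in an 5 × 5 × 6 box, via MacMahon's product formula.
PP(5, 5, 6) = 3184461423

Evaluate the triple product over i = 1..5, j = 1..5, k = 1..6. The factors are (2/1) · (3/2) · (4/3) · (5/4) · (6/5) · (7/6) · (3/2) · (4/3) · … (150 factors total). The numerators and denominators telescope so the product is an integer; carrying out the multiplication exactly gives PP(5, 5, 6) = 3184461423.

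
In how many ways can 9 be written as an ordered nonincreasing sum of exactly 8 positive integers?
p(9, 8 parts) = 1

Partitions of n into exactly k parts ↔ partitions of n − k into at most k parts (subtract 1 from each part). For n = 9, k = 8, the partitions are: 2+1+1+1+1+1+1+1. Count = 1.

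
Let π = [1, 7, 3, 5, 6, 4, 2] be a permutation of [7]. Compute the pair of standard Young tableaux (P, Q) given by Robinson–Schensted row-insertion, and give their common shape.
P = [1, 2, 4, 6] / [3] / [5] / [7];  Q = [1, 2, 4, 5] / [3] / [6] / [7];  common shape = (4, 1, 1, 1)

Row-insert the values π_1, π_2, … into P one at a time, bumping the leftmost entry strictly greater than the inserted value down to the next row. The recording tableau Q records, in position (i, j), the step at which that cell was added to P.
  Insert 1 (step 1): P = [1];  Q = [1]
  Insert 7 (step 2): P = [1, 7];  Q = [1, 2]
  Insert 3 (step 3): P = [1, 3] / [7];  Q = [1, 2] / [3]
  Insert 5 (step 4): P = [1, 3, 5] / [7];  Q = [1, 2, 4] / [3]
  Insert 6 (step 5): P = [1, 3, 5, 6] / [7];  Q = [1, 2, 4, 5] / [3]
  Insert 4 (step 6): P = [1, 3, 4, 6] / [5] / [7];  Q = [1, 2, 4, 5] / [3] / [6]
  Insert 2 (step 7): P = [1, 2, 4, 6] / [3] / [5] / [7];  Q = [1, 2, 4, 5] / [3] / [6] / [7]
Final shape: (4, 1, 1, 1).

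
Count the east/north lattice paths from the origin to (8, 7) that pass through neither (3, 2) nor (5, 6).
Number of paths = 2667

Inclusion–exclusion. Total paths: C(15, 8) = 6435. Through P₁: C(5, 3)·C(10, 5) = 2520. Through P₂: C(11, 5)·C(4, 3) = 1848. Since P₁ is strictly southwest of P₂, a monotone path through both must visit P₁ then P₂; paths through both = C(5, 3)·C(6, 2)·C(4, 3) = 600. Avoid both = 6435 − 2520 − 1848 + 600 = 2667.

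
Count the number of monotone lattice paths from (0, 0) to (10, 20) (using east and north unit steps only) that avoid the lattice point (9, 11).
Number of paths = 28365415

Total paths from (0, 0) to (10, 20): C(30, 10) = 30045015. Paths through (9, 11): (paths (0, 0) → (9, 11)) × (paths (9, 11) → (10, 20)) = C(20, 9) · C(10, 1) = 167960 · 10 = 1679600. Avoidance count = 30045015 − 1679600 = 28365415.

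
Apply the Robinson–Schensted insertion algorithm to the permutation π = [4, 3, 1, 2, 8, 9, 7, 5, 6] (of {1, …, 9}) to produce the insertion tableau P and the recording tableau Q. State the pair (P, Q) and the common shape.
P = [1, 2, 5, 6] / [3, 7, 9] / [4, 8];  Q = [1, 4, 5, 6] / [2, 7, 9] / [3, 8];  common shape = (4, 3, 2)

Row-insert the values π_1, π_2, … into P one at a time, bumping the leftmost entry strictly greater than the inserted value down to the next row. The recording tableau Q records, in position (i, j), the step at which that cell was added to P.
  Insert 4 (step 1): P = [4];  Q = [1]
  Insert 3 (step 2): P = [3] / [4];  Q = [1] / [2]
  Insert 1 (step 3): P = [1] / [3] / [4];  Q = [1] / [2] / [3]
  Insert 2 (step 4): P = [1, 2] / [3] / [4];  Q = [1, 4] / [2] / [3]
  Insert 8 (step 5): P = [1, 2, 8] / [3] / [4];  Q = [1, 4, 5] / [2] / [3]
  Insert 9 (step 6): P = [1, 2, 8, 9] / [3] / [4];  Q = [1, 4, 5, 6] / [2] / [3]
  Insert 7 (step 7): P = [1, 2, 7, 9] / [3, 8] / [4];  Q = [1, 4, 5, 6] / [2, 7] / [3]
  Insert 5 (step 8): P = [1, 2, 5, 9] / [3, 7] / [4, 8];  Q = [1, 4, 5, 6] / [2, 7] / [3, 8]
  Insert 6 (step 9): P = [1, 2, 5, 6] / [3, 7, 9] / [4, 8];  Q = [1, 4, 5, 6] / [2, 7, 9] / [3, 8]
Final shape: (4, 3, 2).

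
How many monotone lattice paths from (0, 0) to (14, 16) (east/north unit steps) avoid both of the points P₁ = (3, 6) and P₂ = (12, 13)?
Number of paths = 73401131

Inclusion–exclusion. Total paths: C(30, 14) = 145422675. Through P₁: C(9, 3)·C(21, 11) = 29628144. Through P₂: C(25, 12)·C(5, 2) = 52003000. Since P₁ is strictly southwest of P₂, a monotone path through both must visit P₁ then P₂; paths through both = C(9, 3)·C(16, 9)·C(5, 2) = 9609600. Avoid both = 145422675 − 29628144 − 52003000 + 9609600 = 73401131.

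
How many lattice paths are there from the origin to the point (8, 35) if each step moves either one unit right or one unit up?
Number of paths = 145008513

A monotone lattice path from (0, 0) to (8, 35) consists of 8 east steps and 35 north steps in some order, so it is determined by which 8 of the 43 steps are east. The count is C(43, 8) = 145008513.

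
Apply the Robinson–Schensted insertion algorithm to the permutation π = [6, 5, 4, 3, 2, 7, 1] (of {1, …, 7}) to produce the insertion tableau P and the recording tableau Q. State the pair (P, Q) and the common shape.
P = [1, 7] / [2] / [3] / [4] / [5] / [6];  Q = [1, 6] / [2] / [3] / [4] / [5] / [7];  common shape = (2, 1, 1, 1, 1, 1)

Row-insert the values π_1, π_2, … into P one at a time, bumping the leftmost entry strictly greater than the inserted value down to the next row. The recording tableau Q records, in position (i, j), the step at which that cell was added to P.
  Insert 6 (step 1): P = [6];  Q = [1]
  Insert 5 (step 2): P = [5] / [6];  Q = [1] / [2]
  Insert 4 (step 3): P = [4] / [5] / [6];  Q = [1] / [2] / [3]
  Insert 3 (step 4): P = [3] / [4] / [5] / [6];  Q = [1] / [2] / [3] / [4]
  Insert 2 (step 5): P = [2] / [3] / [4] / [5] / [6];  Q = [1] / [2] / [3] / [4] / [5]
  Insert 7 (step 6): P = [2, 7] / [3] / [4] / [5] / [6];  Q = [1, 6] / [2] / [3] / [4] / [5]
  Insert 1 (step 7): P = [1, 7] / [2] / [3] / [4] / [5] / [6];  Q = [1, 6] / [2] / [3] / [4] / [5] / [7]
Final shape: (2, 1, 1, 1, 1, 1).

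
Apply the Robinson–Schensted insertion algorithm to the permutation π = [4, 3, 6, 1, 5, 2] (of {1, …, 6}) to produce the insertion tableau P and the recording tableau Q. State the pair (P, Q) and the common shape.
P = [1, 2] / [3, 5] / [4, 6];  Q = [1, 3] / [2, 5] / [4, 6];  common shape = (2, 2, 2)

Row-insert the values π_1, π_2, … into P one at a time, bumping the leftmost entry strictly greater than the inserted value down to the next row. The recording tableau Q records, in position (i, j), the step at which that cell was added to P.
  Insert 4 (step 1): P = [4];  Q = [1]
  Insert 3 (step 2): P = [3] / [4];  Q = [1] / [2]
  Insert 6 (step 3): P = [3, 6] / [4];  Q = [1, 3] / [2]
  Insert 1 (step 4): P = [1, 6] / [3] / [4];  Q = [1, 3] / [2] / [4]
  Insert 5 (step 5): P = [1, 5] / [3, 6] / [4];  Q = [1, 3] / [2, 5] / [4]
  Insert 2 (step 6): P = [1, 2] / [3, 5] / [4, 6];  Q = [1, 3] / [2, 5] / [4, 6]
Final shape: (2, 2, 2).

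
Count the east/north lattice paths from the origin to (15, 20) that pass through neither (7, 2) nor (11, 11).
Number of paths = 2705721480

Inclusion–exclusion. Total paths: C(35, 15) = 3247943160. Through P₁: C(9, 7)·C(26, 8) = 56241900. Through P₂: C(22, 11)·C(13, 4) = 504383880. Since P₁ is strictly southwest of P₂, a monotone path through both must visit P₁ then P₂; paths through both = C(9, 7)·C(13, 4)·C(13, 4) = 18404100. Avoid both = 3247943160 − 56241900 − 504383880 + 18404100 = 2705721480.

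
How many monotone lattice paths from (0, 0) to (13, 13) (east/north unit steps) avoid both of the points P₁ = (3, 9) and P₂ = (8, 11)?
Number of paths = 8690178

Inclusion–exclusion. Total paths: C(26, 13) = 10400600. Through P₁: C(12, 3)·C(14, 10) = 220220. Through P₂: C(19, 8)·C(7, 5) = 1587222. Since P₁ is strictly southwest of P₂, a monotone path through both must visit P₁ then P₂; paths through both = C(12, 3)·C(7, 5)·C(7, 5) = 97020. Avoid both = 10400600 − 220220 − 1587222 + 97020 = 8690178.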